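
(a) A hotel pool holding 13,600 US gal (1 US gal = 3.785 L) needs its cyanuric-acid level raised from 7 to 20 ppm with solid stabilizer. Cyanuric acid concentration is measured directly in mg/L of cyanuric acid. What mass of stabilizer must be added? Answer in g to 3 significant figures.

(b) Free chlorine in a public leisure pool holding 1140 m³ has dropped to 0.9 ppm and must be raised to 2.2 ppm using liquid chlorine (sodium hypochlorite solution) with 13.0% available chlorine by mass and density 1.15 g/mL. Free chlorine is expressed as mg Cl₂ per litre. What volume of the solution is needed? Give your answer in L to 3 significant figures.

(a) 669 g; (b) 9.91 L

(a) Volume: 13,600 US gal × 3.785 L/gal = 51,476 L.
(a) CYA to add: (20 − 7) = 13 mg/L × 51,476 L = 669.2 g cyanuric acid.

(b) Volume: 1140 m³ = 1,140,000 L.
(b) Chlorine deficit: 2.2 − 0.9 = 1.3 ppm = 1.3 mg/L as Cl₂.
(b) Cl₂ equivalent needed: 1.3 mg/L × 1,140,000 L = 1,482,000 mg = 1482 g.
(b) Product at 13.0% available chlorine: 1482 / 0.13 = 11,400 g.
(b) Volume at density 1.15 g/mL: 11,400 g ÷ 1.15 g/mL = 9913 mL.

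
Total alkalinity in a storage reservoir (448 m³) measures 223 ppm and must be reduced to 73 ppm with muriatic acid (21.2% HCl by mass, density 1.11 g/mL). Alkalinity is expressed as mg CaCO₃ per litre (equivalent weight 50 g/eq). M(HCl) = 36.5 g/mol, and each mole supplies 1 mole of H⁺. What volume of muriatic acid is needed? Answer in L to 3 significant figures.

208 L

Volume: 448 m³ = 448,000 L.
Alkalinity to neutralize: (223 − 73) = 150 mg/L as CaCO₃ × 448,000 L = 67,200 g as CaCO₃.
Equivalents of H⁺ required: 67,200 ÷ 50 g/eq = 1344 eq = 1344 mol HCl.
Mass of HCl: 1344 × 36.5 = 49,060 g.
Mass of 21.2% solution: 49,060 / 0.212 = 231,400 g.
Volume: 231,400 g ÷ 1.11 g/mL = 208,500 mL.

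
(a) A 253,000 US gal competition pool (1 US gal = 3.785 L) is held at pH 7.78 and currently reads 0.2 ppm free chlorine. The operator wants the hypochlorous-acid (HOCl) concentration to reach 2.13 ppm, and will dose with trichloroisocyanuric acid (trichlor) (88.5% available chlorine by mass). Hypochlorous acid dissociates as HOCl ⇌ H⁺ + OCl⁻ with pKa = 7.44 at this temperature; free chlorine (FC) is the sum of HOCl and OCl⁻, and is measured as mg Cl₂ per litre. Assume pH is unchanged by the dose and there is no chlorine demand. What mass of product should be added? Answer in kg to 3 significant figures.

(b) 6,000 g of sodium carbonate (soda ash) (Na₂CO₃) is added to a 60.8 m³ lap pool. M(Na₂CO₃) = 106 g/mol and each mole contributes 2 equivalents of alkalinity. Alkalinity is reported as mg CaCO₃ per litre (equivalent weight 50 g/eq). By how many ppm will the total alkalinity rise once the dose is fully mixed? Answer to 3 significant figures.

(a) Volume: 253,000 US gal × 3.785 L/gal = 957,605 L.
(a) [OCl⁻]/[HOCl] = 10^(pH − pKa) = 10^(7.78 − 7.44) = 2.188; fraction as HOCl = 1/(1 + 2.188) = 0.3137.
(a) Free chlorine required for 2.13 ppm HOCl: 2.13 / 0.3137 = 6.79 ppm.
(a) FC to add: 6.79 − 0.2 = 6.59 mg/L as Cl₂.
(a) Cl₂ equivalent: 6.59 mg/L × 957,605 L = 6311 g.
(a) Product at 88.5% available Cl: 6311 / 0.885 = 7131 g.

(b) Volume: 60.8 m³ = 60,800 L.
(b) Moles of Na₂CO₃: 6,000 g ÷ 106 g/mol = 56.6 mol → 113.2 eq of alkalinity.
(b) As CaCO₃: 113.2 eq × 50 g/eq = 5660 g.
(b) Rise: 5660 g / 60,800 L × 1000 = 93.1 mg/L.

(a) 7.13 kg; (b) 93.1 ppm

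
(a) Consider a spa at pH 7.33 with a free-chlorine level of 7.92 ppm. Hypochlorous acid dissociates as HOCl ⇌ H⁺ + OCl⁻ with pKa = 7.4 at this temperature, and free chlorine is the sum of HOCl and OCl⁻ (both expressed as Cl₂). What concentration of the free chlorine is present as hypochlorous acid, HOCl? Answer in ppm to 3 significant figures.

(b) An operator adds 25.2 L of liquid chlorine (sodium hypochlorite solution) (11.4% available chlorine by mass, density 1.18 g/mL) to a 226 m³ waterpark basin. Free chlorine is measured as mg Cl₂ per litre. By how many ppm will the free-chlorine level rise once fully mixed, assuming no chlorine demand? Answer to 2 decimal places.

(a) [OCl⁻]/[HOCl] = 10^(pH − pKa) = 10^(7.33 − 7.4) = 10^-0.07 = 0.8511.
(a) Fraction as HOCl = 1 / (1 + 0.8511) = 0.5402.
(a) HOCl = 0.5402 × 7.92 ppm = 4.278 ppm.

(b) Volume: 226 m³ = 226,000 L.
(b) Mass of solution: 25.2 L × 1000 mL/L × 1.18 g/mL = 29,740 g.
(b) Available chlorine delivered: 29,740 g × 0.114 = 3390 g as Cl₂.
(b) Concentration rise: 3390 g / 226,000 L = 15 mg/L = 15.00 ppm.

(a) 4.28 ppm; (b) 15.00 ppm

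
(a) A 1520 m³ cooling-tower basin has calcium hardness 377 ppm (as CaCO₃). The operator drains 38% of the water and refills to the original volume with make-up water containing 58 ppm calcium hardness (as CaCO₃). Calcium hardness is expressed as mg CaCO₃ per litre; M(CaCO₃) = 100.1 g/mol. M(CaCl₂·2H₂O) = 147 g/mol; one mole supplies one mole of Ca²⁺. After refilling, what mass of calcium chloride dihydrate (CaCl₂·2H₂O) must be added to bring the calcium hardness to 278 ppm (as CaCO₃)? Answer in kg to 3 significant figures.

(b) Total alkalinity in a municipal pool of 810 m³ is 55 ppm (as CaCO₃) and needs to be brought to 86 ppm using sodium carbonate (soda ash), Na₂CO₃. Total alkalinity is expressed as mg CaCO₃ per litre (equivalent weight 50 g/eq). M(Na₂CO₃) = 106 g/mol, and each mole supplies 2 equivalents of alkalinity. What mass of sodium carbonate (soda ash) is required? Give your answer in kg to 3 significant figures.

(a) 49.6 kg; (b) 26.6 kg

(a) Volume: 1520 m³ = 1,520,000 L.
(a) After draining 38% and refilling: 377 × 0.62 + 58 × 0.38 = 255.78 ppm.
(a) Deficit to target: 278 − 255.78 = 22.22 mg/L.
(a) As CaCO₃: 22.22 mg/L × 1,520,000 L = 33,770 g; ÷ 100.1 = 337.4 mol Ca²⁺.
(a) Mass: 337.4 × 147 = 49,600 g.

(b) Volume: 810 m³ = 810,000 L.
(b) Alkalinity to add: (86 − 55) = 31 mg/L as CaCO₃ × 810,000 L = 25,110 g as CaCO₃.
(b) Equivalents: 25,110 g ÷ 50 g/eq = 502.2 eq.
(b) Each mole of Na₂CO₃ supplies 2 eq, so 502.2 / 2 = 251.1 mol.
(b) Mass: 251.1 mol × 106 g/mol = 26,620 g.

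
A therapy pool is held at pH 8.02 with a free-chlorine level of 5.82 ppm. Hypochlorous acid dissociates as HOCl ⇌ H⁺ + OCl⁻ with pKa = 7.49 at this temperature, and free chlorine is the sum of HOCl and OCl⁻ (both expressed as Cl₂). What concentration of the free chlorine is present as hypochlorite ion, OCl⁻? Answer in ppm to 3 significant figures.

4.49 ppm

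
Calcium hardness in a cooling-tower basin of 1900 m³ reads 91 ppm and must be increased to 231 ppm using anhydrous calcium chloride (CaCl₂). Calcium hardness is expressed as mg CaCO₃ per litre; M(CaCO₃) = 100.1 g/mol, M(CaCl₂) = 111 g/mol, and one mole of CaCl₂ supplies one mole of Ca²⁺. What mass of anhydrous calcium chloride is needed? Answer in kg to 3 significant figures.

295 kg

Volume: 1900 m³ = 1,900,000 L.
Hardness to add: (231 − 91) = 140 mg/L as CaCO₃ × 1,900,000 L = 266,000 g as CaCO₃.
Moles of Ca²⁺ (1 mol Ca²⁺ ≡ 1 mol CaCO₃): 266,000 / 100.1 g/mol = 2657 mol.
Mass of CaCl₂: 2657 × 111 = 295,000 g.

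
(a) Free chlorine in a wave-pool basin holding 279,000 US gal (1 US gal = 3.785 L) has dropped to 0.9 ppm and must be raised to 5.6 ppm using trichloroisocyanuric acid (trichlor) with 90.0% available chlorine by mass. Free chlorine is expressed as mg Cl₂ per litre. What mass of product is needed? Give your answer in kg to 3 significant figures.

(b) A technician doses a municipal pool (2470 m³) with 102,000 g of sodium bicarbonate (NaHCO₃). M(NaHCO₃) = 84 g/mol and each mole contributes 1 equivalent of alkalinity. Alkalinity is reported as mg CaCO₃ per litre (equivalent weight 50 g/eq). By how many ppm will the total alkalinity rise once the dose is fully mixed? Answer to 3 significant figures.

(a) 5.51 kg; (b) 24.6 ppm

(a) Volume: 279,000 US gal × 3.785 L/gal = 1,056,015 L.
(a) Chlorine deficit: 5.6 − 0.9 = 4.7 ppm = 4.7 mg/L as Cl₂.
(a) Cl₂ equivalent needed: 4.7 mg/L × 1,056,015 L = 4,963,000 mg = 4963 g.
(a) Product at 90.0% available chlorine: 4963 / 0.9 = 5515 g.

(b) Volume: 2470 m³ = 2,470,000 L.
(b) Moles of NaHCO₃: 102,000 g ÷ 84 g/mol = 1214 mol → 1214 eq of alkalinity.
(b) As CaCO₃: 1214 eq × 50 g/eq = 60,710 g.
(b) Rise: 60,710 g / 2,470,000 L × 1000 = 24.58 mg/L.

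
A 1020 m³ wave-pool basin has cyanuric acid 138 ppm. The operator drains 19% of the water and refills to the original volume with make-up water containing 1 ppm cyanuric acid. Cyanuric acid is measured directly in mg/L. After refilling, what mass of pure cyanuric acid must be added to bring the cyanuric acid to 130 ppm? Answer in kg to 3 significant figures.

Volume: 1020 m³ = 1,020,000 L.
After draining 19% and refilling: 138 × 0.81 + 1 × 0.19 = 111.97 ppm.
Deficit to target: 130 − 111.97 = 18.03 mg/L.
Mass: 18.03 mg/L × 1,020,000 L = 18,390 g cyanuric acid.

18.4 kg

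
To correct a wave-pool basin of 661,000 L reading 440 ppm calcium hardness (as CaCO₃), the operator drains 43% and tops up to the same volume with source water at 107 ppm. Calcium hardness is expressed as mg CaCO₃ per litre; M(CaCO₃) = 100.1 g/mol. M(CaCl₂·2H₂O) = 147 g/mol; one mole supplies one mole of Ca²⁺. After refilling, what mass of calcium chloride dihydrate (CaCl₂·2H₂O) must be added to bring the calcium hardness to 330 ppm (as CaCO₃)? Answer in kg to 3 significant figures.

32.2 kg

After draining 43% and refilling: 440 × 0.57 + 107 × 0.43 = 296.81 ppm.
Deficit to target: 330 − 296.81 = 33.19 mg/L.
As CaCO₃: 33.19 mg/L × 661,000 L = 21,940 g; ÷ 100.1 = 219.2 mol Ca²⁺.
Mass: 219.2 × 147 = 32,220 g.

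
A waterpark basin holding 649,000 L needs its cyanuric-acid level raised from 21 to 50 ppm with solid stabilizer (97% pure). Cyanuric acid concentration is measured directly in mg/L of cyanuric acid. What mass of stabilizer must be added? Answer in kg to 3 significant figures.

19.4 kg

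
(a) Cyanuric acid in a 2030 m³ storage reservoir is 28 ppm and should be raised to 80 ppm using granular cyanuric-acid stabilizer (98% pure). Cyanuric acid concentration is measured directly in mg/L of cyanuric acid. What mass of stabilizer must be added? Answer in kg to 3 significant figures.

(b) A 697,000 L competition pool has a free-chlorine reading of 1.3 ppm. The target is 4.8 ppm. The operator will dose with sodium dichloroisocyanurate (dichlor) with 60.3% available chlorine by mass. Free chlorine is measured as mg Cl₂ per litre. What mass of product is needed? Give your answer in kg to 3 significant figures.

(a) 108 kg; (b) 4.05 kg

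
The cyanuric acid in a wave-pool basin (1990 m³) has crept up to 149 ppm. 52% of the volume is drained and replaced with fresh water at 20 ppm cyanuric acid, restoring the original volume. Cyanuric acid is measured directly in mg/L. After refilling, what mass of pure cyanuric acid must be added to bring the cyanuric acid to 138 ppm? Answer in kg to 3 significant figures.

Volume: 1990 m³ = 1,990,000 L.
After draining 52% and refilling: 149 × 0.48 + 20 × 0.52 = 81.92 ppm.
Deficit to target: 138 − 81.92 = 56.08 mg/L.
Mass: 56.08 mg/L × 1,990,000 L = 111,600 g cyanuric acid.

112 kg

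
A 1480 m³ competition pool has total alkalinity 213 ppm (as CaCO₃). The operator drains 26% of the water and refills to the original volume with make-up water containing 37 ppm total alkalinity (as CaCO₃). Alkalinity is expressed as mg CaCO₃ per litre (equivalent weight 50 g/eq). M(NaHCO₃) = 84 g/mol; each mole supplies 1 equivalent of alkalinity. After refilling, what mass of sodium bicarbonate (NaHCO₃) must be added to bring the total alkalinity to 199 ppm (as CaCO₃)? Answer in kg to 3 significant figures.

Volume: 1480 m³ = 1,480,000 L.
After draining 26% and refilling: 213 × 0.74 + 37 × 0.26 = 167.24 ppm.
Deficit to target: 199 − 167.24 = 31.76 mg/L.
As CaCO₃: 31.76 mg/L × 1,480,000 L = 47,000 g; ÷ 50 g/eq ÷ 1 = 940.1 mol NaHCO₃.
Mass: 940.1 × 84 = 78,970 g.

79.0 kg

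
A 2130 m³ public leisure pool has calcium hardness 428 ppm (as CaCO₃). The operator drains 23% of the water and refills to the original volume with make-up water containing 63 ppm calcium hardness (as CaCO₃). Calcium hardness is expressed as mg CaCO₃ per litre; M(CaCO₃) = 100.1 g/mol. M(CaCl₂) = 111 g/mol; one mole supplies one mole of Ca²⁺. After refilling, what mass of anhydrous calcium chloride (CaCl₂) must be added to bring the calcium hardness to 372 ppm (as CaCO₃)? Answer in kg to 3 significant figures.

Volume: 2130 m³ = 2,130,000 L.
After draining 23% and refilling: 428 × 0.77 + 63 × 0.23 = 344.05 ppm.
Deficit to target: 372 − 344.05 = 27.95 mg/L.
As CaCO₃: 27.95 mg/L × 2,130,000 L = 59,530 g; ÷ 100.1 = 594.7 mol Ca²⁺.
Mass: 594.7 × 111 = 66,020 g.

66.0 kg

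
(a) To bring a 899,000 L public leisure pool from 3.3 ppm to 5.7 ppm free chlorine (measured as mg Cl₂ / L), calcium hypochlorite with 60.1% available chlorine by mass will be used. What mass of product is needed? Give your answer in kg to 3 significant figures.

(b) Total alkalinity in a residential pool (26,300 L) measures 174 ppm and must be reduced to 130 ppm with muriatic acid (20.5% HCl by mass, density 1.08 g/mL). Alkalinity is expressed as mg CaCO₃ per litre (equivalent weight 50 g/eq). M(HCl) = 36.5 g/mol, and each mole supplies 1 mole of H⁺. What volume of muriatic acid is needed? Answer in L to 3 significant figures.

(a) 3.59 kg; (b) 3.82 L

(a) Chlorine deficit: 5.7 − 3.3 = 2.4 ppm = 2.4 mg/L as Cl₂.
(a) Cl₂ equivalent needed: 2.4 mg/L × 899,000 L = 2,158,000 mg = 2158 g.
(a) Product at 60.1% available chlorine: 2158 / 0.601 = 3590 g.

(b) Alkalinity to neutralize: (174 − 130) = 44 mg/L as CaCO₃ × 26,300 L = 1157 g as CaCO₃.
(b) Equivalents of H⁺ required: 1157 ÷ 50 g/eq = 23.14 eq = 23.14 mol HCl.
(b) Mass of HCl: 23.14 × 36.5 = 844.8 g.
(b) Mass of 20.5% solution: 844.8 / 0.205 = 4121 g.
(b) Volume: 4121 g ÷ 1.08 g/mL = 3816 mL.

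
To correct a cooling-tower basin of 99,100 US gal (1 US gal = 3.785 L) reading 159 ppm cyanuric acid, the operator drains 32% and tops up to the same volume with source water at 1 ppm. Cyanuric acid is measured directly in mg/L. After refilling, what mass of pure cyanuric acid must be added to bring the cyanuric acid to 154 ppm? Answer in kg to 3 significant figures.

17.1 kg

Volume: 99,100 US gal × 3.785 L/gal = 375,094 L.
After draining 32% and refilling: 159 × 0.68 + 1 × 0.32 = 108.44 ppm.
Deficit to target: 154 − 108.44 = 45.56 mg/L.
Mass: 45.56 mg/L × 375,094 L = 17,090 g cyanuric acid.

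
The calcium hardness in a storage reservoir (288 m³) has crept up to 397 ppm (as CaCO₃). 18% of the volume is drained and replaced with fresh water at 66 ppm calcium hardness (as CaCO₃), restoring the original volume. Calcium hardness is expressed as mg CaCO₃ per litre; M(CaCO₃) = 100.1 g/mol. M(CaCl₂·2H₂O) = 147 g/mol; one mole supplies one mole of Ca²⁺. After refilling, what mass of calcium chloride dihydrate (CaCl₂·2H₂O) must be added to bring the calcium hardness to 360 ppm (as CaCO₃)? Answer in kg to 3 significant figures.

Volume: 288 m³ = 288,000 L.
After draining 18% and refilling: 397 × 0.82 + 66 × 0.18 = 337.42 ppm.
Deficit to target: 360 − 337.42 = 22.58 mg/L.
As CaCO₃: 22.58 mg/L × 288,000 L = 6503 g; ÷ 100.1 = 64.97 mol Ca²⁺.
Mass: 64.97 × 147 = 9550 g.

9.55 kg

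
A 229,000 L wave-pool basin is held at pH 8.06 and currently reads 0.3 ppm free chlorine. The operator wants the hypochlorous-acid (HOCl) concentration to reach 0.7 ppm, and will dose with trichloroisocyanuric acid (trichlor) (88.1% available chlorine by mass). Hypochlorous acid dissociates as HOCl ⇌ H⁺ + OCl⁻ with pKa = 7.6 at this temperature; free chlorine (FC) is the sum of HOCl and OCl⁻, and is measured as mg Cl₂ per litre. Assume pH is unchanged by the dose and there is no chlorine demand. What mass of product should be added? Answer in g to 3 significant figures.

[OCl⁻]/[HOCl] = 10^(pH − pKa) = 10^(8.06 − 7.6) = 2.884; fraction as HOCl = 1/(1 + 2.884) = 0.2575.
Free chlorine required for 0.7 ppm HOCl: 0.7 / 0.2575 = 2.719 ppm.
FC to add: 2.719 − 0.3 = 2.419 mg/L as Cl₂.
Cl₂ equivalent: 2.419 mg/L × 229,000 L = 553.9 g.
Product at 88.1% available Cl: 553.9 / 0.881 = 628.7 g.

629 g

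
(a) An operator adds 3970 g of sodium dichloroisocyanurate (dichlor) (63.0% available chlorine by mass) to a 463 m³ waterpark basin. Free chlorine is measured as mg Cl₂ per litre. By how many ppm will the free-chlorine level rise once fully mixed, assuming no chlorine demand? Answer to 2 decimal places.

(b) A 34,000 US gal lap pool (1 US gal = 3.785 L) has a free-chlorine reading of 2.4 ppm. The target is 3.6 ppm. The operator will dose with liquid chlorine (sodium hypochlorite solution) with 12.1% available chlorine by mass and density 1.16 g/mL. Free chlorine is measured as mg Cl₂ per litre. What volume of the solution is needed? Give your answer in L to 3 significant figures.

(a) 5.40 ppm; (b) 1.10 L

(a) Volume: 463 m³ = 463,000 L.
(a) Available chlorine delivered: 3970 g × 0.63 = 2501 g as Cl₂.
(a) Concentration rise: 2501 g / 463,000 L = 5.402 mg/L = 5.40 ppm.

(b) Volume: 34,000 US gal × 3.785 L/gal = 128,690 L.
(b) Chlorine deficit: 3.6 − 2.4 = 1.2 ppm = 1.2 mg/L as Cl₂.
(b) Cl₂ equivalent needed: 1.2 mg/L × 128,690 L = 154,400 mg = 154.4 g.
(b) Product at 12.1% available chlorine: 154.4 / 0.121 = 1276 g.
(b) Volume at density 1.16 g/mL: 1276 g ÷ 1.16 g/mL = 1100 mL.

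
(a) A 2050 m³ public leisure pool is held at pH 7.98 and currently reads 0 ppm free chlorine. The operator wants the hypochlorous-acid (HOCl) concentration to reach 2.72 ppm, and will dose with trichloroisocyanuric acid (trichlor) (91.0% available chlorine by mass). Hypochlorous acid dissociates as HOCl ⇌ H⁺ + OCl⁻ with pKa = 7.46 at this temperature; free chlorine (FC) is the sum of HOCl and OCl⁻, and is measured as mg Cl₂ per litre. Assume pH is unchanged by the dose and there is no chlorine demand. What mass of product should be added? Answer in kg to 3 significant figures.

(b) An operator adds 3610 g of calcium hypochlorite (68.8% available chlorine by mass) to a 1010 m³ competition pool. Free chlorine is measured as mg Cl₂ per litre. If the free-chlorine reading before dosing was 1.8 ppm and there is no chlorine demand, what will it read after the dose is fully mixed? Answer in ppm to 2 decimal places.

(a) 26.4 kg; (b) 4.26 ppm

(a) Volume: 2050 m³ = 2,050,000 L.
(a) [OCl⁻]/[HOCl] = 10^(pH − pKa) = 10^(7.98 − 7.46) = 3.311; fraction as HOCl = 1/(1 + 3.311) = 0.2319.
(a) Free chlorine required for 2.72 ppm HOCl: 2.72 / 0.2319 = 11.73 ppm.
(a) FC to add: 11.73 − 0 = 11.73 mg/L as Cl₂.
(a) Cl₂ equivalent: 11.73 mg/L × 2,050,000 L = 24,040 g.
(a) Product at 91.0% available Cl: 24,040 / 0.91 = 26,420 g.

(b) Volume: 1010 m³ = 1,010,000 L.
(b) Available chlorine delivered: 3610 g × 0.688 = 2484 g as Cl₂.
(b) Concentration rise: 2484 g / 1,010,000 L = 2.459 mg/L = 2.46 ppm.
(b) Final FC: 1.8 + 2.46 = 4.26 ppm.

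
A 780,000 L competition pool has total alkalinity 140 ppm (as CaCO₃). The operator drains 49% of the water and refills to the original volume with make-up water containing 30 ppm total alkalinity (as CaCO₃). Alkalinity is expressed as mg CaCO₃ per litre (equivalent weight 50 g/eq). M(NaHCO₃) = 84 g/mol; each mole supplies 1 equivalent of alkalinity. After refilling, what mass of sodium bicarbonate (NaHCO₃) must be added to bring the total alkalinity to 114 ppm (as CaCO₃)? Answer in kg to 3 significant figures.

36.6 kg

After draining 49% and refilling: 140 × 0.51 + 30 × 0.49 = 86.1 ppm.
Deficit to target: 114 − 86.1 = 27.9 mg/L.
As CaCO₃: 27.9 mg/L × 780,000 L = 21,760 g; ÷ 50 g/eq ÷ 1 = 435.2 mol NaHCO₃.
Mass: 435.2 × 84 = 36,560 g.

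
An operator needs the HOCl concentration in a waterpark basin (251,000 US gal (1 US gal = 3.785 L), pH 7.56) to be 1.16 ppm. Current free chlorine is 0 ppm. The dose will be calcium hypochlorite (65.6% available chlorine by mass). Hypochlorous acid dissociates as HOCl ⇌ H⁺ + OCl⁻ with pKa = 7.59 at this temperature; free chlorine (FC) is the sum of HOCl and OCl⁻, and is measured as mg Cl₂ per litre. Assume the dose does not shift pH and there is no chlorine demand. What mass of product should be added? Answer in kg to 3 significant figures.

3.25 kg

Volume: 251,000 US gal × 3.785 L/gal = 950,035 L.
[OCl⁻]/[HOCl] = 10^(pH − pKa) = 10^(7.56 − 7.59) = 0.9333; fraction as HOCl = 1/(1 + 0.9333) = 0.5173.
Free chlorine required for 1.16 ppm HOCl: 1.16 / 0.5173 = 2.243 ppm.
FC to add: 2.243 − 0 = 2.243 mg/L as Cl₂.
Cl₂ equivalent: 2.243 mg/L × 950,035 L = 2131 g.
Product at 65.6% available Cl: 2131 / 0.656 = 3248 g.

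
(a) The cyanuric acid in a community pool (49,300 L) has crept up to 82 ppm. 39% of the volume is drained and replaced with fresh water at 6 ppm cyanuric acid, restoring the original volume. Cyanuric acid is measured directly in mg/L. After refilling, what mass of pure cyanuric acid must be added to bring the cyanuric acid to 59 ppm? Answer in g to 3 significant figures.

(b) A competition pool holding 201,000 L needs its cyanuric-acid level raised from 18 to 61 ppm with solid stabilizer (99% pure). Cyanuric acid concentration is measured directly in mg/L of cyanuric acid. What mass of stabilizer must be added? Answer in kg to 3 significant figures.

(a) After draining 39% and refilling: 82 × 0.61 + 6 × 0.39 = 52.36 ppm.
(a) Deficit to target: 59 − 52.36 = 6.64 mg/L.
(a) Mass: 6.64 mg/L × 49,300 L = 327.4 g cyanuric acid.

(b) CYA to add: (61 − 18) = 43 mg/L × 201,000 L = 8643 g cyanuric acid.
(b) At 99% purity: 8643 / 0.99 = 8730 g product.

(a) 327 g; (b) 8.73 kg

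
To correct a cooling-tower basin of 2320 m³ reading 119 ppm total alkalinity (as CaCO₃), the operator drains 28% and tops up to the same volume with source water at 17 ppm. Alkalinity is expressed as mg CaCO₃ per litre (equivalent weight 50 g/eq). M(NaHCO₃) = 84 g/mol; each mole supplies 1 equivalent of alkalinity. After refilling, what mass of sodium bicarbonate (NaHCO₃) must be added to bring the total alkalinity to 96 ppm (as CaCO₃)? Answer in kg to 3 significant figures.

Volume: 2320 m³ = 2,320,000 L.
After draining 28% and refilling: 119 × 0.72 + 17 × 0.28 = 90.44 ppm.
Deficit to target: 96 − 90.44 = 5.56 mg/L.
As CaCO₃: 5.56 mg/L × 2,320,000 L = 12,900 g; ÷ 50 g/eq ÷ 1 = 258 mol NaHCO₃.
Mass: 258 × 84 = 21,670 g.

21.7 kg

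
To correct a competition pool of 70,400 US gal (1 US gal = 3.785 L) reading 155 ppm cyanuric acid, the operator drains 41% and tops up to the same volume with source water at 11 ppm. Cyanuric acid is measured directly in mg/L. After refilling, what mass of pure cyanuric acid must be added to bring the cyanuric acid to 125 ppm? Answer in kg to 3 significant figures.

7.74 kg

Volume: 70,400 US gal × 3.785 L/gal = 266,464 L.
After draining 41% and refilling: 155 × 0.59 + 11 × 0.41 = 95.96 ppm.
Deficit to target: 125 − 95.96 = 29.04 mg/L.
Mass: 29.04 mg/L × 266,464 L = 7738 g cyanuric acid.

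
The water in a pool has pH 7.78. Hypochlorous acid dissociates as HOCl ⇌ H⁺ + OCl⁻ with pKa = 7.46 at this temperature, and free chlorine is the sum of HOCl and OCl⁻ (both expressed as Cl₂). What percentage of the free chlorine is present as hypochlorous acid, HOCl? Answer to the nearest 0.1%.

32.4%

[OCl⁻]/[HOCl] = 10^(pH − pKa) = 10^(7.78 − 7.46) = 10^0.32 = 2.089.
Fraction as HOCl = 1 / (1 + 2.089) = 0.3237.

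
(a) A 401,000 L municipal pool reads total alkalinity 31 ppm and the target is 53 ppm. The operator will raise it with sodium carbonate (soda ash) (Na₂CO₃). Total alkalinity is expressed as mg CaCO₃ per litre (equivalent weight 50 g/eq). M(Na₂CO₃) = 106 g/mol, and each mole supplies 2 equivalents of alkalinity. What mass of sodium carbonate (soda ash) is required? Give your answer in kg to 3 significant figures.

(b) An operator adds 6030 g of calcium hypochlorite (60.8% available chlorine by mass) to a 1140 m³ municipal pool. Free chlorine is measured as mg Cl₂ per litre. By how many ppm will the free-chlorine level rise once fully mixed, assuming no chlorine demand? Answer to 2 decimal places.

(a) 9.35 kg; (b) 3.22 ppm

(a) Alkalinity to add: (53 − 31) = 22 mg/L as CaCO₃ × 401,000 L = 8822 g as CaCO₃.
(a) Equivalents: 8822 g ÷ 50 g/eq = 176.4 eq.
(a) Each mole of Na₂CO₃ supplies 2 eq, so 176.4 / 2 = 88.22 mol.
(a) Mass: 88.22 mol × 106 g/mol = 9351 g.

(b) Volume: 1140 m³ = 1,140,000 L.
(b) Available chlorine delivered: 6030 g × 0.608 = 3666 g as Cl₂.
(b) Concentration rise: 3666 g / 1,140,000 L = 3.216 mg/L = 3.22 ppm.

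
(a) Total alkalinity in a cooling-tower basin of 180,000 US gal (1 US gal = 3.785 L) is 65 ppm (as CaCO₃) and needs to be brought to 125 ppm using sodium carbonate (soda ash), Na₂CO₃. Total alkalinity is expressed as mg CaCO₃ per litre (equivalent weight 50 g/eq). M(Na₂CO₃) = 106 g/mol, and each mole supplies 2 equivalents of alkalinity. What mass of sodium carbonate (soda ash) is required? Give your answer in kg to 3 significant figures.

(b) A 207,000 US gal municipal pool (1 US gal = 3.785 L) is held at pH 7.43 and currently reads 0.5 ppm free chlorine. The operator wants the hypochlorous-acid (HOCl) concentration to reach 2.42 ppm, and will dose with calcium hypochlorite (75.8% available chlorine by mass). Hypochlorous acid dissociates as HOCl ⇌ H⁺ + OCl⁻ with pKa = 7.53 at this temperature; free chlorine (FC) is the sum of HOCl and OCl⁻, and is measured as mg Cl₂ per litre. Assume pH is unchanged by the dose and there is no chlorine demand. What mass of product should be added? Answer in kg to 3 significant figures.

(a) 43.3 kg; (b) 3.97 kg

(a) Volume: 180,000 US gal × 3.785 L/gal = 681,300 L.
(a) Alkalinity to add: (125 − 65) = 60 mg/L as CaCO₃ × 681,300 L = 40,880 g as CaCO₃.
(a) Equivalents: 40,880 g ÷ 50 g/eq = 817.6 eq.
(a) Each mole of Na₂CO₃ supplies 2 eq, so 817.6 / 2 = 408.8 mol.
(a) Mass: 408.8 mol × 106 g/mol = 43,330 g.

(b) Volume: 207,000 US gal × 3.785 L/gal = 783,495 L.
(b) [OCl⁻]/[HOCl] = 10^(pH − pKa) = 10^(7.43 − 7.53) = 0.7943; fraction as HOCl = 1/(1 + 0.7943) = 0.5573.
(b) Free chlorine required for 2.42 ppm HOCl: 2.42 / 0.5573 = 4.342 ppm.
(b) FC to add: 4.342 − 0.5 = 3.842 mg/L as Cl₂.
(b) Cl₂ equivalent: 3.842 mg/L × 783,495 L = 3010 g.
(b) Product at 75.8% available Cl: 3010 / 0.758 = 3972 g.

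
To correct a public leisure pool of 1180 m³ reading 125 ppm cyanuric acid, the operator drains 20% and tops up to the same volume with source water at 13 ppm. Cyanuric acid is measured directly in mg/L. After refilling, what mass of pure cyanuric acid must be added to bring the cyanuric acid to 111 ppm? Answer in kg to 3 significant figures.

9.91 kg

Volume: 1180 m³ = 1,180,000 L.
After draining 20% and refilling: 125 × 0.80 + 13 × 0.20 = 102.6 ppm.
Deficit to target: 111 − 102.6 = 8.4 mg/L.
Mass: 8.4 mg/L × 1,180,000 L = 9912 g cyanuric acid.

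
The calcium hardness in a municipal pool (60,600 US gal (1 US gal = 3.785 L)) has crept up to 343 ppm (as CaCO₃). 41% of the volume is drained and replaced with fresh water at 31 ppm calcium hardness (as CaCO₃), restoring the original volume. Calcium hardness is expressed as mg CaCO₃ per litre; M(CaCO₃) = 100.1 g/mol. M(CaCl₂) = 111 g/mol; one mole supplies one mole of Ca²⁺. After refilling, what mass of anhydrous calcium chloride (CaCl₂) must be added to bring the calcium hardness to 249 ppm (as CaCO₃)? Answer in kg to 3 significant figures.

Volume: 60,600 US gal × 3.785 L/gal = 229,371 L.
After draining 41% and refilling: 343 × 0.59 + 31 × 0.41 = 215.08 ppm.
Deficit to target: 249 − 215.08 = 33.92 mg/L.
As CaCO₃: 33.92 mg/L × 229,371 L = 7780 g; ÷ 100.1 = 77.72 mol Ca²⁺.
Mass: 77.72 × 111 = 8627 g.

8.63 kg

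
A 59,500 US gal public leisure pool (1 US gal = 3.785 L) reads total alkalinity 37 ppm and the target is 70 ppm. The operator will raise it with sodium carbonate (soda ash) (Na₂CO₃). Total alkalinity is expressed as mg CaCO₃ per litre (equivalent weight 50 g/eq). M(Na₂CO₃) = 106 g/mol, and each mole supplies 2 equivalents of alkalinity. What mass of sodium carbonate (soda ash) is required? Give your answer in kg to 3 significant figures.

Volume: 59,500 US gal × 3.785 L/gal = 225,208 L.
Alkalinity to add: (70 − 37) = 33 mg/L as CaCO₃ × 225,208 L = 7432 g as CaCO₃.
Equivalents: 7432 g ÷ 50 g/eq = 148.6 eq.
Each mole of Na₂CO₃ supplies 2 eq, so 148.6 / 2 = 74.32 mol.
Mass: 74.32 mol × 106 g/mol = 7878 g.

7.88 kg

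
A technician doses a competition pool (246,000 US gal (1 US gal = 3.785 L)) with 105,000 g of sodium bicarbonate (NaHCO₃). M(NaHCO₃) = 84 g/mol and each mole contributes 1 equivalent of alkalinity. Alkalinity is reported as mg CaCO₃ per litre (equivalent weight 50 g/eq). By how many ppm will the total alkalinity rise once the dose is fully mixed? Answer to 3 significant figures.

Volume: 246,000 US gal × 3.785 L/gal = 931,110 L.
Moles of NaHCO₃: 105,000 g ÷ 84 g/mol = 1250 mol → 1250 eq of alkalinity.
As CaCO₃: 1250 eq × 50 g/eq = 62,500 g.
Rise: 62,500 g / 931,110 L × 1000 = 67.12 mg/L.

67.1 ppm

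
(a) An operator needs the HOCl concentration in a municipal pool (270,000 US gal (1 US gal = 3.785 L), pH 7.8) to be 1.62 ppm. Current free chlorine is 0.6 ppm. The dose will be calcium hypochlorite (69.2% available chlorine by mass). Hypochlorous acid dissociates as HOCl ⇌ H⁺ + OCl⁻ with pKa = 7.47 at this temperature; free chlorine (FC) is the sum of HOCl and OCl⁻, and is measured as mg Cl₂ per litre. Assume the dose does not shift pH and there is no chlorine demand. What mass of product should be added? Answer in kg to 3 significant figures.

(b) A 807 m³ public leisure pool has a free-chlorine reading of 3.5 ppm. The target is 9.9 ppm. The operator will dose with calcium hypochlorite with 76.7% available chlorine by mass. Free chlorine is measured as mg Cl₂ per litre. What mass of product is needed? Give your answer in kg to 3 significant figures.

(a) Volume: 270,000 US gal × 3.785 L/gal = 1,021,950 L.
(a) [OCl⁻]/[HOCl] = 10^(pH − pKa) = 10^(7.8 − 7.47) = 2.138; fraction as HOCl = 1/(1 + 2.138) = 0.3187.
(a) Free chlorine required for 1.62 ppm HOCl: 1.62 / 0.3187 = 5.083 ppm.
(a) FC to add: 5.083 − 0.6 = 4.483 mg/L as Cl₂.
(a) Cl₂ equivalent: 4.483 mg/L × 1,021,950 L = 4582 g.
(a) Product at 69.2% available Cl: 4582 / 0.692 = 6621 g.

(b) Volume: 807 m³ = 807,000 L.
(b) Chlorine deficit: 9.9 − 3.5 = 6.4 ppm = 6.4 mg/L as Cl₂.
(b) Cl₂ equivalent needed: 6.4 mg/L × 807,000 L = 5,165,000 mg = 5165 g.
(b) Product at 76.7% available chlorine: 5165 / 0.767 = 6734 g.

(a) 6.62 kg; (b) 6.73 kg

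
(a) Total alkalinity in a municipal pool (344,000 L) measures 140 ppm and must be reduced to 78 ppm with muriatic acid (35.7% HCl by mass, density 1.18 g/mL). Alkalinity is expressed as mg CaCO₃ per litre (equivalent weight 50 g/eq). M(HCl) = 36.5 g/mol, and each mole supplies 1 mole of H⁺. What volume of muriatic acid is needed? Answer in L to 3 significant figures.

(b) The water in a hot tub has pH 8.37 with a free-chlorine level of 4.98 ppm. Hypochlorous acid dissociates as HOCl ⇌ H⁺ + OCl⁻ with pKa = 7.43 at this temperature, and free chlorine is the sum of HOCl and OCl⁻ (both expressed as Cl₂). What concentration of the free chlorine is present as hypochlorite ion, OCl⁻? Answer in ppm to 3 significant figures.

(a) Alkalinity to neutralize: (140 − 78) = 62 mg/L as CaCO₃ × 344,000 L = 21,330 g as CaCO₃.
(a) Equivalents of H⁺ required: 21,330 ÷ 50 g/eq = 426.6 eq = 426.6 mol HCl.
(a) Mass of HCl: 426.6 × 36.5 = 15,570 g.
(a) Mass of 35.7% solution: 15,570 / 0.357 = 43,610 g.
(a) Volume: 43,610 g ÷ 1.18 g/mL = 36,960 mL.

(b) [OCl⁻]/[HOCl] = 10^(pH − pKa) = 10^(8.37 − 7.43) = 10^0.94 = 8.71.
(b) Fraction as HOCl = 1 / (1 + 8.71) = 0.103.
(b) OCl⁻ = (1 − 0.103) × 4.98 ppm = 4.467 ppm.

(a) 37.0 L; (b) 4.47 ppm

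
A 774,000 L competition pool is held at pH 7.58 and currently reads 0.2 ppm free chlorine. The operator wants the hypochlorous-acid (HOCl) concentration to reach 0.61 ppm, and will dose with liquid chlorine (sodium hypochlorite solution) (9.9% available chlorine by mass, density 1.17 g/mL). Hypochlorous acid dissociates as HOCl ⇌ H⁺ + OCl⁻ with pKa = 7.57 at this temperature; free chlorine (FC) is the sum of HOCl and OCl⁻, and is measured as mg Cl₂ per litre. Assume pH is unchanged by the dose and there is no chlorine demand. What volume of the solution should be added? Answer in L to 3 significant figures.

6.91 L

[OCl⁻]/[HOCl] = 10^(pH − pKa) = 10^(7.58 − 7.57) = 1.023; fraction as HOCl = 1/(1 + 1.023) = 0.4942.
Free chlorine required for 0.61 ppm HOCl: 0.61 / 0.4942 = 1.234 ppm.
FC to add: 1.234 − 0.2 = 1.034 mg/L as Cl₂.
Cl₂ equivalent: 1.034 mg/L × 774,000 L = 800.5 g.
Product at 9.9% available Cl: 800.5 / 0.099 = 8086 g.
Volume: 8086 g ÷ 1.17 g/mL = 6911 mL.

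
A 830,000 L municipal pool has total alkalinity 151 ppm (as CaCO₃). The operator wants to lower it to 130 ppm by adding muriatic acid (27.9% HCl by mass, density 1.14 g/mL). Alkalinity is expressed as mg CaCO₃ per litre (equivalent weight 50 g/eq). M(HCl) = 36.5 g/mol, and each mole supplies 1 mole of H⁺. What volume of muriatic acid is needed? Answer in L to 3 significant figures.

40.0 L

Alkalinity to neutralize: (151 − 130) = 21 mg/L as CaCO₃ × 830,000 L = 17,430 g as CaCO₃.
Equivalents of H⁺ required: 17,430 ÷ 50 g/eq = 348.6 eq = 348.6 mol HCl.
Mass of HCl: 348.6 × 36.5 = 12,720 g.
Mass of 27.9% solution: 12,720 / 0.279 = 45,610 g.
Volume: 45,610 g ÷ 1.14 g/mL = 40,000 mL.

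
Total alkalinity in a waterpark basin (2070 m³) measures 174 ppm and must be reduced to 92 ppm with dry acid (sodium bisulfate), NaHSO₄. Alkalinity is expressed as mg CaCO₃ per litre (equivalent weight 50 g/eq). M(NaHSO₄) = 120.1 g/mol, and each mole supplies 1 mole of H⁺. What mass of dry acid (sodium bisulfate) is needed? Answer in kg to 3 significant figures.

408 kg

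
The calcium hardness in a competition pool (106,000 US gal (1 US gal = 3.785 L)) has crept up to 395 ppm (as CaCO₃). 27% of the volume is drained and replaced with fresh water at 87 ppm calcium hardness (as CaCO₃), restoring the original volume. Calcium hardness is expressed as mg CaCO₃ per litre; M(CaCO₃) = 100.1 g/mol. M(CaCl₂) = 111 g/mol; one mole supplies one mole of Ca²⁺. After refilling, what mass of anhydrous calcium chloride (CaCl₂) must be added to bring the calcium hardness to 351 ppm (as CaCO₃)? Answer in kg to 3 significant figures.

Volume: 106,000 US gal × 3.785 L/gal = 401,210 L.
After draining 27% and refilling: 395 × 0.73 + 87 × 0.27 = 311.84 ppm.
Deficit to target: 351 − 311.84 = 39.16 mg/L.
As CaCO₃: 39.16 mg/L × 401,210 L = 15,710 g; ÷ 100.1 = 157 mol Ca²⁺.
Mass: 157 × 111 = 17,420 g.

17.4 kg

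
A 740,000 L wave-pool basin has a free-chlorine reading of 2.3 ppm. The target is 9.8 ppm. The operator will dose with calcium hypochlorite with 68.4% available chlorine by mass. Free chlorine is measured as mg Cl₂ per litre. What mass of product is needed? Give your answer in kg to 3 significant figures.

Chlorine deficit: 9.8 − 2.3 = 7.5 ppm = 7.5 mg/L as Cl₂.
Cl₂ equivalent needed: 7.5 mg/L × 740,000 L = 5,550,000 mg = 5550 g.
Product at 68.4% available chlorine: 5550 / 0.684 = 8114 g.

8.11 kg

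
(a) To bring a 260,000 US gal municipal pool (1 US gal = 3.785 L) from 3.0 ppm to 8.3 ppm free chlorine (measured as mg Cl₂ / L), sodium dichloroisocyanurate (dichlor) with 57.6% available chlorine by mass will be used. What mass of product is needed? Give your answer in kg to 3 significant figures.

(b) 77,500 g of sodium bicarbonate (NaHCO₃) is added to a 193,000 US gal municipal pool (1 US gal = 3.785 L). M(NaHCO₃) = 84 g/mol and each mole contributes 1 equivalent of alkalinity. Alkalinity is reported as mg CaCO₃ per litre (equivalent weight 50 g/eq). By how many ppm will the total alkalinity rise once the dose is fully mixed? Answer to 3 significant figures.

(a) 9.06 kg; (b) 63.1 ppm

(a) Volume: 260,000 US gal × 3.785 L/gal = 984,100 L.
(a) Chlorine deficit: 8.3 − 3.0 = 5.3 ppm = 5.3 mg/L as Cl₂.
(a) Cl₂ equivalent needed: 5.3 mg/L × 984,100 L = 5,216,000 mg = 5216 g.
(a) Product at 57.6% available chlorine: 5216 / 0.576 = 9055 g.

(b) Volume: 193,000 US gal × 3.785 L/gal = 730,505 L.
(b) Moles of NaHCO₃: 77,500 g ÷ 84 g/mol = 922.6 mol → 922.6 eq of alkalinity.
(b) As CaCO₃: 922.6 eq × 50 g/eq = 46,130 g.
(b) Rise: 46,130 g / 730,505 L × 1000 = 63.15 mg/L.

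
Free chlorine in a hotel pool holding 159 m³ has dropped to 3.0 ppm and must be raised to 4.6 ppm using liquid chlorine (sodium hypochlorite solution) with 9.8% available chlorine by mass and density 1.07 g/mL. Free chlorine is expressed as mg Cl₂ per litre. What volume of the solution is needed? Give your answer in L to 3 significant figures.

Volume: 159 m³ = 159,000 L.
Chlorine deficit: 4.6 − 3.0 = 1.6 ppm = 1.6 mg/L as Cl₂.
Cl₂ equivalent needed: 1.6 mg/L × 159,000 L = 254,400 mg = 254.4 g.
Product at 9.8% available chlorine: 254.4 / 0.098 = 2596 g.
Volume at density 1.07 g/mL: 2596 g ÷ 1.07 g/mL = 2426 mL.

2.43 L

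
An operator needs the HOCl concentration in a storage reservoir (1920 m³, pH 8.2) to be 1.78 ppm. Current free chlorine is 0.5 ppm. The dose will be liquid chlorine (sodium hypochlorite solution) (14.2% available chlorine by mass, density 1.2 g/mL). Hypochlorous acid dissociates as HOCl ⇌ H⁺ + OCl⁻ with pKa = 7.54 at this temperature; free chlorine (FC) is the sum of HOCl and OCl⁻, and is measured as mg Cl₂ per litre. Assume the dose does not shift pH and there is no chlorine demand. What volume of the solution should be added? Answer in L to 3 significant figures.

Volume: 1920 m³ = 1,920,000 L.
[OCl⁻]/[HOCl] = 10^(pH − pKa) = 10^(8.2 − 7.54) = 4.571; fraction as HOCl = 1/(1 + 4.571) = 0.1795.
Free chlorine required for 1.78 ppm HOCl: 1.78 / 0.1795 = 9.916 ppm.
FC to add: 9.916 − 0.5 = 9.416 mg/L as Cl₂.
Cl₂ equivalent: 9.416 mg/L × 1,920,000 L = 18,080 g.
Product at 14.2% available Cl: 18,080 / 0.142 = 127,300 g.
Volume: 127,300 g ÷ 1.2 g/mL = 106,100 mL.

106 L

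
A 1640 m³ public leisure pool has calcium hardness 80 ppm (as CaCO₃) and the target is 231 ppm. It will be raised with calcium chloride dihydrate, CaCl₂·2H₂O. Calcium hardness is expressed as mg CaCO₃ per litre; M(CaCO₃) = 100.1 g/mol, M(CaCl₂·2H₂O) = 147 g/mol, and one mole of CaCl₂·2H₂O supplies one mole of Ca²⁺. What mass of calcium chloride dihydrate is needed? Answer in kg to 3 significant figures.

Volume: 1640 m³ = 1,640,000 L.
Hardness to add: (231 − 80) = 151 mg/L as CaCO₃ × 1,640,000 L = 247,600 g as CaCO₃.
Moles of Ca²⁺ (1 mol Ca²⁺ ≡ 1 mol CaCO₃): 247,600 / 100.1 g/mol = 2474 mol.
Mass of CaCl₂·2H₂O: 2474 × 147 = 363,700 g.

364 kg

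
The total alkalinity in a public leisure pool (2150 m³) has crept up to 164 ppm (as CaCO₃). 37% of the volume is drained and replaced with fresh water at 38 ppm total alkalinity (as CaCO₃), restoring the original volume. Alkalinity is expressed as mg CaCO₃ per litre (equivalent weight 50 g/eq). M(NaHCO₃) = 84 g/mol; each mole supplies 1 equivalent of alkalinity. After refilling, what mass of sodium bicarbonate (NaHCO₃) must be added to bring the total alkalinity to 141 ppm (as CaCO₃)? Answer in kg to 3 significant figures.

Volume: 2150 m³ = 2,150,000 L.
After draining 37% and refilling: 164 × 0.63 + 38 × 0.37 = 117.38 ppm.
Deficit to target: 141 − 117.38 = 23.62 mg/L.
As CaCO₃: 23.62 mg/L × 2,150,000 L = 50,780 g; ÷ 50 g/eq ÷ 1 = 1016 mol NaHCO₃.
Mass: 1016 × 84 = 85,320 g.

85.3 kg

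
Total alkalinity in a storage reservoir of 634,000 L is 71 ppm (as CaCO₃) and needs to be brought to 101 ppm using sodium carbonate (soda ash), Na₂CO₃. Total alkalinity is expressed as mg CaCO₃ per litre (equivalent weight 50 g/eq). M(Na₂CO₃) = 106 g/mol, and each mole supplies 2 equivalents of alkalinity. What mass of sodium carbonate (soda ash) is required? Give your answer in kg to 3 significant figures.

20.2 kg

Alkalinity to add: (101 − 71) = 30 mg/L as CaCO₃ × 634,000 L = 19,020 g as CaCO₃.
Equivalents: 19,020 g ÷ 50 g/eq = 380.4 eq.
Each mole of Na₂CO₃ supplies 2 eq, so 380.4 / 2 = 190.2 mol.
Mass: 190.2 mol × 106 g/mol = 20,160 g.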